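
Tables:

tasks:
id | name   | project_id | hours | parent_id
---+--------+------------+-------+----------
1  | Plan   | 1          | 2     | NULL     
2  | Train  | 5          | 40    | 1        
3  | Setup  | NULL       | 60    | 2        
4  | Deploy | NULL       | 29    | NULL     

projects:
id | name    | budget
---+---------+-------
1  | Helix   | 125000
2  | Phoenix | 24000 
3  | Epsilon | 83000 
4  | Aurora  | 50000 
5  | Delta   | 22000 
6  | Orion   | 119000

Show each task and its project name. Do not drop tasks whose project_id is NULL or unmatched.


LEFT JOIN keeps every row from tasks (the left table); where project_id has no match in projects, the project columns become NULL. Walk through each task:
  - task 1 (Plan): project_id=1 -> matches Helix
  - task 2 (Train): project_id=5 -> matches Delta
  - task 3 (Setup): project_id=NULL, no match -> kept with NULL
  - task 4 (Deploy): project_id=NULL, no match -> kept with NULL
All 4 rows appear; 2 have NULL project.

SQL:
SELECT a.name, b.name AS project
FROM tasks a
LEFT JOIN projects b ON a.project_id = b.id

Result:
name   | project
-------+--------
Plan   | Helix  
Train  | Delta  
Setup  | NULL   
Deploy | NULL   


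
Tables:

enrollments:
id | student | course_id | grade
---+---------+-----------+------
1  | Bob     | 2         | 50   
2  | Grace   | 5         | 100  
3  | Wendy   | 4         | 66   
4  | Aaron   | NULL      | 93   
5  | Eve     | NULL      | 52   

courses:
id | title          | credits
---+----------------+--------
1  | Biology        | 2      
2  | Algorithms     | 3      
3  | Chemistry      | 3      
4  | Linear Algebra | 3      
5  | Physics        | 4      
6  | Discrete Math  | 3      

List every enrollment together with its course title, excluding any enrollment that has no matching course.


INNER JOIN keeps only enrollments rows whose course_id matches an id in courses. Walk through each enrollment:
  - enrollment 1 (Bob): course_id=2 -> matches Algorithms
  - enrollment 2 (Grace): course_id=5 -> matches Physics
  - enrollment 3 (Wendy): course_id=4 -> matches Linear Algebra
  - enrollment 4 (Aaron): course_id=NULL, no match -> dropped
  - enrollment 5 (Eve): course_id=NULL, no match -> dropped
So 2 of 5 rows are dropped.

SQL:
SELECT a.student, b.title AS course
FROM enrollments a
INNER JOIN courses b ON a.course_id = b.id

Result:
student | course        
--------+---------------
Bob     | Algorithms    
Grace   | Physics       
Wendy   | Linear Algebra


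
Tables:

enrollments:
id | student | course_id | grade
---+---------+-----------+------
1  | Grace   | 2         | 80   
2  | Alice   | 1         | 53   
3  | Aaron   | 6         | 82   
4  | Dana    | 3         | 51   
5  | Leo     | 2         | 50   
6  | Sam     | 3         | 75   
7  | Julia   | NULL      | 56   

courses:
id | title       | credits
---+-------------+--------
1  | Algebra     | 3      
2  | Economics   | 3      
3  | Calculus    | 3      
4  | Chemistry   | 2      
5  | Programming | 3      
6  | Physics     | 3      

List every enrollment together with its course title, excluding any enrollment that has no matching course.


INNER JOIN keeps only enrollments rows whose course_id matches an id in courses. Walk through each enrollment:
  - enrollment 1 (Grace): course_id=2 -> matches Economics
  - enrollment 2 (Alice): course_id=1 -> matches Algebra
  - enrollment 3 (Aaron): course_id=6 -> matches Physics
  - enrollment 4 (Dana): course_id=3 -> matches Calculus
  - enrollment 5 (Leo): course_id=2 -> matches Economics
  - enrollment 6 (Sam): course_id=3 -> matches Calculus
  - enrollment 7 (Julia): course_id=NULL, no match -> dropped
So 1 of 7 rows is dropped.

SQL:
SELECT a.student, b.title AS course
FROM enrollments a
INNER JOIN courses b ON a.course_id = b.id

Result:
student | course   
--------+----------
Grace   | Economics
Alice   | Algebra  
Aaron   | Physics  
Dana    | Calculus 
Leo     | Economics
Sam     | Calculus 


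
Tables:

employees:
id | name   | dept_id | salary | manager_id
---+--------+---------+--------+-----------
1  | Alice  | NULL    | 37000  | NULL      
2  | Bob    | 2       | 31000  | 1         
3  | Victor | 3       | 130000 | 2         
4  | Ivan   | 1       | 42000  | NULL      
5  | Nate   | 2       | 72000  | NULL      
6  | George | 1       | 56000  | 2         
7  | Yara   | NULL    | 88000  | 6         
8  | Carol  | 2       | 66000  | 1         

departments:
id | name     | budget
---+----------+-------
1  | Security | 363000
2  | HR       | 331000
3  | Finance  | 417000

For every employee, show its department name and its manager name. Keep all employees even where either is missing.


Two LEFT JOINs from the same base table employees: one to departments via dept_id, one to employees itself via manager_id. Both are LEFT so every employee is preserved.
Match against departments:
  - employee 1 (Alice): dept_id=NULL, no match -> kept with NULL
  - employee 2 (Bob): dept_id=2 -> matches HR
  - employee 3 (Victor): dept_id=3 -> matches Finance
  - employee 4 (Ivan): dept_id=1 -> matches Security
  - employee 5 (Nate): dept_id=2 -> matches HR
  - employee 6 (George): dept_id=1 -> matches Security
  - employee 7 (Yara): dept_id=NULL, no match -> kept with NULL
  - employee 8 (Carol): dept_id=2 -> matches HR
Match against employees (self):
  - employee 1 (Alice): manager_id=NULL -> NULL
  - employee 2 (Bob): manager_id=1 -> Alice
  - employee 3 (Victor): manager_id=2 -> Bob
  - employee 4 (Ivan): manager_id=NULL -> NULL
  - employee 5 (Nate): manager_id=NULL -> NULL
  - employee 6 (George): manager_id=2 -> Bob
  - employee 7 (Yara): manager_id=6 -> George
  - employee 8 (Carol): manager_id=1 -> Alice

SQL:
SELECT a.name, b.name AS department, c.name AS manager
FROM employees a
LEFT JOIN departments b ON a.dept_id = b.id
LEFT JOIN employees c ON a.manager_id = c.id

Result:
name   | department | manager
-------+------------+--------
Alice  | NULL       | NULL   
Bob    | HR         | Alice  
Victor | Finance    | Bob    
Ivan   | Security   | NULL   
Nate   | HR         | NULL   
George | Security   | Bob    
Yara   | NULL       | George 
Carol  | HR         | Alice  


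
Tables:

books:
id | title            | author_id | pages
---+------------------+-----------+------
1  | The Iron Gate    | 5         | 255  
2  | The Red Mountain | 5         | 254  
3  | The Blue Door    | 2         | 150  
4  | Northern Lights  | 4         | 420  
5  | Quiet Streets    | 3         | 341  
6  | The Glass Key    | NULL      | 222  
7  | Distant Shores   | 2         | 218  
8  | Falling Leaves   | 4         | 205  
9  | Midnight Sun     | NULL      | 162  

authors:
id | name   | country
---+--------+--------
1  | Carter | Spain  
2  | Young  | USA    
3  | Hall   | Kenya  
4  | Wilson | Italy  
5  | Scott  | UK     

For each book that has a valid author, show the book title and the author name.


INNER JOIN keeps only books rows whose author_id matches an id in authors. Walk through each book:
  - book 1 (The Iron Gate): author_id=5 -> matches Scott
  - book 2 (The Red Mountain): author_id=5 -> matches Scott
  - book 3 (The Blue Door): author_id=2 -> matches Young
  - book 4 (Northern Lights): author_id=4 -> matches Wilson
  - book 5 (Quiet Streets): author_id=3 -> matches Hall
  - book 6 (The Glass Key): author_id=NULL, no match -> dropped
  - book 7 (Distant Shores): author_id=2 -> matches Young
  - book 8 (Falling Leaves): author_id=4 -> matches Wilson
  - book 9 (Midnight Sun): author_id=NULL, no match -> dropped
So 2 of 9 rows are dropped.

SQL:
SELECT a.title, b.name AS author
FROM books a
INNER JOIN authors b ON a.author_id = b.id

Result:
title            | author
-----------------+-------
The Iron Gate    | Scott 
The Red Mountain | Scott 
The Blue Door    | Young 
Northern Lights  | Wilson
Quiet Streets    | Hall  
Distant Shores   | Young 
Falling Leaves   | Wilson


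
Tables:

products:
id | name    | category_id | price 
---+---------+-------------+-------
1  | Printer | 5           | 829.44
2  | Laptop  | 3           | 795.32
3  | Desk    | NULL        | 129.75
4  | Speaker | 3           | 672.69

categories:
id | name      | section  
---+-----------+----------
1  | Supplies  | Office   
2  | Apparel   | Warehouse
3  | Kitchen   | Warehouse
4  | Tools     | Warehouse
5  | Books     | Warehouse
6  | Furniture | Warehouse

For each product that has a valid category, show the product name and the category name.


INNER JOIN keeps only products rows whose category_id matches an id in categories. Walk through each product:
  - product 1 (Printer): category_id=5 -> matches Books
  - product 2 (Laptop): category_id=3 -> matches Kitchen
  - product 3 (Desk): category_id=NULL, no match -> dropped
  - product 4 (Speaker): category_id=3 -> matches Kitchen
So 1 of 4 rows is dropped.

SQL:
SELECT a.name, b.name AS category
FROM products a
INNER JOIN categories b ON a.category_id = b.id

Result:
name    | category
--------+---------
Printer | Books   
Laptop  | Kitchen 
Speaker | Kitchen 


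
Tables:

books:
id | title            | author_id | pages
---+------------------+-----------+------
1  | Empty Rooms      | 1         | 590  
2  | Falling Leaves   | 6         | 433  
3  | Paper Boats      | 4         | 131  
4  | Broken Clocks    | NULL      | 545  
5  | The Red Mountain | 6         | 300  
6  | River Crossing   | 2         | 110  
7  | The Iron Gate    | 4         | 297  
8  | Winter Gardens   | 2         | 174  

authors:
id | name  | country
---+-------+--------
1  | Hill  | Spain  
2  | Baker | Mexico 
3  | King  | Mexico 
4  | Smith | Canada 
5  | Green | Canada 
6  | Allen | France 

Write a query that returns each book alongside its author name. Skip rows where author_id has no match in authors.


INNER JOIN keeps only books rows whose author_id matches an id in authors. Walk through each book:
  - book 1 (Empty Rooms): author_id=1 -> matches Hill
  - book 2 (Falling Leaves): author_id=6 -> matches Allen
  - book 3 (Paper Boats): author_id=4 -> matches Smith
  - book 4 (Broken Clocks): author_id=NULL, no match -> dropped
  - book 5 (The Red Mountain): author_id=6 -> matches Allen
  - book 6 (River Crossing): author_id=2 -> matches Baker
  - book 7 (The Iron Gate): author_id=4 -> matches Smith
  - book 8 (Winter Gardens): author_id=2 -> matches Baker
So 1 of 8 rows is dropped.

SQL:
SELECT a.title, b.name AS author
FROM books a
INNER JOIN authors b ON a.author_id = b.id

Result:
title            | author
-----------------+-------
Empty Rooms      | Hill  
Falling Leaves   | Allen 
Paper Boats      | Smith 
The Red Mountain | Allen 
River Crossing   | Baker 
The Iron Gate    | Smith 
Winter Gardens   | Baker 


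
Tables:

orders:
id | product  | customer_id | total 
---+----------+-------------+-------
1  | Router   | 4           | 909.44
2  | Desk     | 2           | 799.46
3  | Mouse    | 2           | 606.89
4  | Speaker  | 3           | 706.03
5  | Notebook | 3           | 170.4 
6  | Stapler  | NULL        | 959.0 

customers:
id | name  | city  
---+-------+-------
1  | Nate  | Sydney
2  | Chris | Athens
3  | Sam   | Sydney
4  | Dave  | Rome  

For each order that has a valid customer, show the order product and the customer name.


INNER JOIN keeps only orders rows whose customer_id matches an id in customers. Walk through each order:
  - order 1 (Router): customer_id=4 -> matches Dave
  - order 2 (Desk): customer_id=2 -> matches Chris
  - order 3 (Mouse): customer_id=2 -> matches Chris
  - order 4 (Speaker): customer_id=3 -> matches Sam
  - order 5 (Notebook): customer_id=3 -> matches Sam
  - order 6 (Stapler): customer_id=NULL, no match -> dropped
So 1 of 6 rows is dropped.

SQL:
SELECT a.product, b.name AS customer
FROM orders a
INNER JOIN customers b ON a.customer_id = b.id

Result:
product  | customer
---------+---------
Router   | Dave    
Desk     | Chris   
Mouse    | Chris   
Speaker  | Sam     
Notebook | Sam     


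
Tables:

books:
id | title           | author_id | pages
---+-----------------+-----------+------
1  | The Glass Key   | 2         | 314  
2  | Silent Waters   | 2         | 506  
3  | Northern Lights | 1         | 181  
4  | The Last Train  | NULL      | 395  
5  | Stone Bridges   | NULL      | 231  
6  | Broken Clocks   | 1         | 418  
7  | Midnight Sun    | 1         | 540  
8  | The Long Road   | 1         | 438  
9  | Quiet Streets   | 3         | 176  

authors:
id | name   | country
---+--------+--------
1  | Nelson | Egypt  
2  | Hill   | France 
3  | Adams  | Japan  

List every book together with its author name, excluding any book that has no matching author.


INNER JOIN keeps only books rows whose author_id matches an id in authors. Walk through each book:
  - book 1 (The Glass Key): author_id=2 -> matches Hill
  - book 2 (Silent Waters): author_id=2 -> matches Hill
  - book 3 (Northern Lights): author_id=1 -> matches Nelson
  - book 4 (The Last Train): author_id=NULL, no match -> dropped
  - book 5 (Stone Bridges): author_id=NULL, no match -> dropped
  - book 6 (Broken Clocks): author_id=1 -> matches Nelson
  - book 7 (Midnight Sun): author_id=1 -> matches Nelson
  - book 8 (The Long Road): author_id=1 -> matches Nelson
  - book 9 (Quiet Streets): author_id=3 -> matches Adams
So 2 of 9 rows are dropped.

SQL:
SELECT a.title, b.name AS author
FROM books a
INNER JOIN authors b ON a.author_id = b.id

Result:
title           | author
----------------+-------
The Glass Key   | Hill  
Silent Waters   | Hill  
Northern Lights | Nelson
Broken Clocks   | Nelson
Midnight Sun    | Nelson
The Long Road   | Nelson
Quiet Streets   | Adams 


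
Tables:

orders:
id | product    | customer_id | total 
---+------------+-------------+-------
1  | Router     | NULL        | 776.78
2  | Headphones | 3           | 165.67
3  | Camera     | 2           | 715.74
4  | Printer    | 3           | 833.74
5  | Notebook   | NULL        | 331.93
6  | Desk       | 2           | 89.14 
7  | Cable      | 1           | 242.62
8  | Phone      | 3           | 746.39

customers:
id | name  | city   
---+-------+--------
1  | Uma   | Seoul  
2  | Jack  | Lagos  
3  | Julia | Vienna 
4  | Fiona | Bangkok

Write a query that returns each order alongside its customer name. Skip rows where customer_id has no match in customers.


INNER JOIN keeps only orders rows whose customer_id matches an id in customers. Walk through each order:
  - order 1 (Router): customer_id=NULL, no match -> dropped
  - order 2 (Headphones): customer_id=3 -> matches Julia
  - order 3 (Camera): customer_id=2 -> matches Jack
  - order 4 (Printer): customer_id=3 -> matches Julia
  - order 5 (Notebook): customer_id=NULL, no match -> dropped
  - order 6 (Desk): customer_id=2 -> matches Jack
  - order 7 (Cable): customer_id=1 -> matches Uma
  - order 8 (Phone): customer_id=3 -> matches Julia
So 2 of 8 rows are dropped.

SQL:
SELECT a.product, b.name AS customer
FROM orders a
INNER JOIN customers b ON a.customer_id = b.id

Result:
product    | customer
-----------+---------
Headphones | Julia   
Camera     | Jack    
Printer    | Julia   
Desk       | Jack    
Cable      | Uma     
Phone      | Julia   


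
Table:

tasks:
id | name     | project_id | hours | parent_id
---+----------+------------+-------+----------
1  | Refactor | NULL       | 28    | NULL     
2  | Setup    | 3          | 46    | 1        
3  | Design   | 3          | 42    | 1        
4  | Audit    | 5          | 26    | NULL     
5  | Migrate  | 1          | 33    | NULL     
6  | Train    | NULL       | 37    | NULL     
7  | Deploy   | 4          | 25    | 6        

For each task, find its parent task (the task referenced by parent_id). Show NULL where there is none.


This is a self-join: tasks is joined to a second copy of itself, matching each row's parent_id to another row's id. Use LEFT JOIN so rows with parent_id=NULL are kept.
  - task 1 (Refactor): parent_id=NULL -> NULL
  - task 2 (Setup): parent_id=1 -> Refactor
  - task 3 (Design): parent_id=1 -> Refactor
  - task 4 (Audit): parent_id=NULL -> NULL
  - task 5 (Migrate): parent_id=NULL -> NULL
  - task 6 (Train): parent_id=NULL -> NULL
  - task 7 (Deploy): parent_id=6 -> Train

SQL:
SELECT a.name AS item, b.name AS parent
FROM tasks a
LEFT JOIN tasks b ON a.parent_id = b.id

Result:
item     | parent  
---------+---------
Refactor | NULL    
Setup    | Refactor
Design   | Refactor
Audit    | NULL    
Migrate  | NULL    
Train    | NULL    
Deploy   | Train   


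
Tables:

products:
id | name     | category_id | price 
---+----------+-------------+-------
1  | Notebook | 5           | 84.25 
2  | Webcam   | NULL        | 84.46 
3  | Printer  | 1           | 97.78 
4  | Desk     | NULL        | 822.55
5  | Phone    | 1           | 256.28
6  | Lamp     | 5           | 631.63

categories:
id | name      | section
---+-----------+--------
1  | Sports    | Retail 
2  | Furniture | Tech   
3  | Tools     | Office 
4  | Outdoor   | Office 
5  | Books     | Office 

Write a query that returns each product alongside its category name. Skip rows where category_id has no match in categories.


INNER JOIN keeps only products rows whose category_id matches an id in categories. Walk through each product:
  - product 1 (Notebook): category_id=5 -> matches Books
  - product 2 (Webcam): category_id=NULL, no match -> dropped
  - product 3 (Printer): category_id=1 -> matches Sports
  - product 4 (Desk): category_id=NULL, no match -> dropped
  - product 5 (Phone): category_id=1 -> matches Sports
  - product 6 (Lamp): category_id=5 -> matches Books
So 2 of 6 rows are dropped.

SQL:
SELECT a.name, b.name AS category
FROM products a
INNER JOIN categories b ON a.category_id = b.id

Result:
name     | category
---------+---------
Notebook | Books   
Printer  | Sports  
Phone    | Sports  
Lamp     | Books   


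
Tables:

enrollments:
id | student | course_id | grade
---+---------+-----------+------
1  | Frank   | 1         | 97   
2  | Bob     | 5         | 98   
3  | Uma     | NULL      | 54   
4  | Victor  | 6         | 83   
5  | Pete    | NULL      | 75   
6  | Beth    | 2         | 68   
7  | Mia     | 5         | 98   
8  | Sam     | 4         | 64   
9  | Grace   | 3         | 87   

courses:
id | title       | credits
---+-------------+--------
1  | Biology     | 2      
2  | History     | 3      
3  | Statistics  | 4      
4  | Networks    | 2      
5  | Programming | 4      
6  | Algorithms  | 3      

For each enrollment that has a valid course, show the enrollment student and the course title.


INNER JOIN keeps only enrollments rows whose course_id matches an id in courses. Walk through each enrollment:
  - enrollment 1 (Frank): course_id=1 -> matches Biology
  - enrollment 2 (Bob): course_id=5 -> matches Programming
  - enrollment 3 (Uma): course_id=NULL, no match -> dropped
  - enrollment 4 (Victor): course_id=6 -> matches Algorithms
  - enrollment 5 (Pete): course_id=NULL, no match -> dropped
  - enrollment 6 (Beth): course_id=2 -> matches History
  - enrollment 7 (Mia): course_id=5 -> matches Programming
  - enrollment 8 (Sam): course_id=4 -> matches Networks
  - enrollment 9 (Grace): course_id=3 -> matches Statistics
So 2 of 9 rows are dropped.

SQL:
SELECT a.student, b.title AS course
FROM enrollments a
INNER JOIN courses b ON a.course_id = b.id

Result:
student | course     
--------+------------
Frank   | Biology    
Bob     | Programming
Victor  | Algorithms 
Beth    | History    
Mia     | Programming
Sam     | Networks   
Grace   | Statistics 


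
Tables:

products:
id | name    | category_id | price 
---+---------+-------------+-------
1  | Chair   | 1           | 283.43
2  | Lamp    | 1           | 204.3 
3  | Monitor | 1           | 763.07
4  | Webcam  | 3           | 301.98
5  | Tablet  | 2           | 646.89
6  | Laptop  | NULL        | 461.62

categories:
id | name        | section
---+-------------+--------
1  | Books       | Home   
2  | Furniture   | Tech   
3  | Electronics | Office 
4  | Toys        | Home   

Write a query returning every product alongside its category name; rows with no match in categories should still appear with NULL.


LEFT JOIN keeps every row from products (the left table); where category_id has no match in categories, the category columns become NULL. Walk through each product:
  - product 1 (Chair): category_id=1 -> matches Books
  - product 2 (Lamp): category_id=1 -> matches Books
  - product 3 (Monitor): category_id=1 -> matches Books
  - product 4 (Webcam): category_id=3 -> matches Electronics
  - product 5 (Tablet): category_id=2 -> matches Furniture
  - product 6 (Laptop): category_id=NULL, no match -> kept with NULL
All 6 rows appear; 1 has NULL category.

SQL:
SELECT a.name, b.name AS category
FROM products a
LEFT JOIN categories b ON a.category_id = b.id

Result:
name    | category   
--------+------------
Chair   | Books      
Lamp    | Books      
Monitor | Books      
Webcam  | Electronics
Tablet  | Furniture  
Laptop  | NULL       


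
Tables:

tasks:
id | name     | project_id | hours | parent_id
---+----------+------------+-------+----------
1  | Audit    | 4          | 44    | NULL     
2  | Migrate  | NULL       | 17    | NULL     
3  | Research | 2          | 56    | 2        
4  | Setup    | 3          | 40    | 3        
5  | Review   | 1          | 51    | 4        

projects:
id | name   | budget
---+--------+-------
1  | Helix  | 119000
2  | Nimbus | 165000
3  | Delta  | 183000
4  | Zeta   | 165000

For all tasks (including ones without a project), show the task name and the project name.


LEFT JOIN keeps every row from tasks (the left table); where project_id has no match in projects, the project columns become NULL. Walk through each task:
  - task 1 (Audit): project_id=4 -> matches Zeta
  - task 2 (Migrate): project_id=NULL, no match -> kept with NULL
  - task 3 (Research): project_id=2 -> matches Nimbus
  - task 4 (Setup): project_id=3 -> matches Delta
  - task 5 (Review): project_id=1 -> matches Helix
All 5 rows appear; 1 has NULL project.

SQL:
SELECT a.name, b.name AS project
FROM tasks a
LEFT JOIN projects b ON a.project_id = b.id

Result:
name     | project
---------+--------
Audit    | Zeta   
Migrate  | NULL   
Research | Nimbus 
Setup    | Delta  
Review   | Helix  


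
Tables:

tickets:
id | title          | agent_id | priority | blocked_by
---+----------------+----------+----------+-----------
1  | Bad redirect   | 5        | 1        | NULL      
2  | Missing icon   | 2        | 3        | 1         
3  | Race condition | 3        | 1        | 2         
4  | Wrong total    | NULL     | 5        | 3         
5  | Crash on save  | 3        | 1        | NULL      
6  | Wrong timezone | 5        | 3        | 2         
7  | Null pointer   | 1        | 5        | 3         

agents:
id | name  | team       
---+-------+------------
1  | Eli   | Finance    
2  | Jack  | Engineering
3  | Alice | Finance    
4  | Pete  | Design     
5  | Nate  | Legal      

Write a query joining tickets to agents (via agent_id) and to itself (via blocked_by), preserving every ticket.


Two LEFT JOINs from the same base table tickets: one to agents via agent_id, one to tickets itself via blocked_by. Both are LEFT so every ticket is preserved.
Match against agents:
  - ticket 1 (Bad redirect): agent_id=5 -> matches Nate
  - ticket 2 (Missing icon): agent_id=2 -> matches Jack
  - ticket 3 (Race condition): agent_id=3 -> matches Alice
  - ticket 4 (Wrong total): agent_id=NULL, no match -> kept with NULL
  - ticket 5 (Crash on save): agent_id=3 -> matches Alice
  - ticket 6 (Wrong timezone): agent_id=5 -> matches Nate
  - ticket 7 (Null pointer): agent_id=1 -> matches Eli
Match against tickets (self):
  - ticket 1 (Bad redirect): blocked_by=NULL -> NULL
  - ticket 2 (Missing icon): blocked_by=1 -> Bad redirect
  - ticket 3 (Race condition): blocked_by=2 -> Missing icon
  - ticket 4 (Wrong total): blocked_by=3 -> Race condition
  - ticket 5 (Crash on save): blocked_by=NULL -> NULL
  - ticket 6 (Wrong timezone): blocked_by=2 -> Missing icon
  - ticket 7 (Null pointer): blocked_by=3 -> Race condition

SQL:
SELECT a.title, b.name AS agent, c.title AS blocked_by
FROM tickets a
LEFT JOIN agents b ON a.agent_id = b.id
LEFT JOIN tickets c ON a.blocked_by = c.id

Result:
title          | agent | blocked_by    
---------------+-------+---------------
Bad redirect   | Nate  | NULL          
Missing icon   | Jack  | Bad redirect  
Race condition | Alice | Missing icon  
Wrong total    | NULL  | Race condition
Crash on save  | Alice | NULL          
Wrong timezone | Nate  | Missing icon  
Null pointer   | Eli   | Race condition


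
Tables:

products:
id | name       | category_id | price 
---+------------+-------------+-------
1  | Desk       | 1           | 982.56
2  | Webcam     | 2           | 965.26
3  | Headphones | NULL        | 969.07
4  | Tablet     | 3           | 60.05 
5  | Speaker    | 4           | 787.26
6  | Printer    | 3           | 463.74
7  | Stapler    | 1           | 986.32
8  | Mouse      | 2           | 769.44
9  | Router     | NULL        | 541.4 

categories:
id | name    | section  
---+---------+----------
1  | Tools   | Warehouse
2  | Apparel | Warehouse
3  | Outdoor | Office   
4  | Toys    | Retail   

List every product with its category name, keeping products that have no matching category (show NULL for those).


LEFT JOIN keeps every row from products (the left table); where category_id has no match in categories, the category columns become NULL. Walk through each product:
  - product 1 (Desk): category_id=1 -> matches Tools
  - product 2 (Webcam): category_id=2 -> matches Apparel
  - product 3 (Headphones): category_id=NULL, no match -> kept with NULL
  - product 4 (Tablet): category_id=3 -> matches Outdoor
  - product 5 (Speaker): category_id=4 -> matches Toys
  - product 6 (Printer): category_id=3 -> matches Outdoor
  - product 7 (Stapler): category_id=1 -> matches Tools
  - product 8 (Mouse): category_id=2 -> matches Apparel
  - product 9 (Router): category_id=NULL, no match -> kept with NULL
All 9 rows appear; 2 have NULL category.

SQL:
SELECT a.name, b.name AS category
FROM products a
LEFT JOIN categories b ON a.category_id = b.id

Result:
name       | category
-----------+---------
Desk       | Tools   
Webcam     | Apparel 
Headphones | NULL    
Tablet     | Outdoor 
Speaker    | Toys    
Printer    | Outdoor 
Stapler    | Tools   
Mouse      | Apparel 
Router     | NULL    


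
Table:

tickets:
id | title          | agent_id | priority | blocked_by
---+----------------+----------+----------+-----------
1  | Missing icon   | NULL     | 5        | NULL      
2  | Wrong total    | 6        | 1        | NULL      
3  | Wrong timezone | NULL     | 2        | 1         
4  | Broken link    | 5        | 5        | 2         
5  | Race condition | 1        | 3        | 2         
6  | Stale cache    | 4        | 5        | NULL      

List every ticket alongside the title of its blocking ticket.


This is a self-join: tickets is joined to a second copy of itself, matching each row's blocked_by to another row's id. Use LEFT JOIN so rows with blocked_by=NULL are kept.
  - ticket 1 (Missing icon): blocked_by=NULL -> NULL
  - ticket 2 (Wrong total): blocked_by=NULL -> NULL
  - ticket 3 (Wrong timezone): blocked_by=1 -> Missing icon
  - ticket 4 (Broken link): blocked_by=2 -> Wrong total
  - ticket 5 (Race condition): blocked_by=2 -> Wrong total
  - ticket 6 (Stale cache): blocked_by=NULL -> NULL

SQL:
SELECT a.title AS item, b.title AS blocked_by
FROM tickets a
LEFT JOIN tickets b ON a.blocked_by = b.id

Result:
item           | blocked_by  
---------------+-------------
Missing icon   | NULL        
Wrong total    | NULL        
Wrong timezone | Missing icon
Broken link    | Wrong total 
Race condition | Wrong total 
Stale cache    | NULL        


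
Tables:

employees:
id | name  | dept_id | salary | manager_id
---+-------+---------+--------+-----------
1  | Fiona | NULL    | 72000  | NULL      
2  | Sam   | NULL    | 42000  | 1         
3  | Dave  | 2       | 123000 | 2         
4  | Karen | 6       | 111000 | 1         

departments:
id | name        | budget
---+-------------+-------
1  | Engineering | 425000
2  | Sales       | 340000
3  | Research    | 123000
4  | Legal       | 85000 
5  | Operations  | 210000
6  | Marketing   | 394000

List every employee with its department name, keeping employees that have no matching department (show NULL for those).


LEFT JOIN keeps every row from employees (the left table); where dept_id has no match in departments, the department columns become NULL. Walk through each employee:
  - employee 1 (Fiona): dept_id=NULL, no match -> kept with NULL
  - employee 2 (Sam): dept_id=NULL, no match -> kept with NULL
  - employee 3 (Dave): dept_id=2 -> matches Sales
  - employee 4 (Karen): dept_id=6 -> matches Marketing
All 4 rows appear; 2 have NULL department.

SQL:
SELECT a.name, b.name AS department
FROM employees a
LEFT JOIN departments b ON a.dept_id = b.id

Result:
name  | department
------+-----------
Fiona | NULL      
Sam   | NULL      
Dave  | Sales     
Karen | Marketing 


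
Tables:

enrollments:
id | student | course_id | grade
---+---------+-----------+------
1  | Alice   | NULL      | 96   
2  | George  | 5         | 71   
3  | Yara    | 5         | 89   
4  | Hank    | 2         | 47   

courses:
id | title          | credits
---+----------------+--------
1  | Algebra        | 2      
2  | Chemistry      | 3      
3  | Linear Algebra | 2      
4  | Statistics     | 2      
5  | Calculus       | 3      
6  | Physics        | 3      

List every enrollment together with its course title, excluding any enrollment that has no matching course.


INNER JOIN keeps only enrollments rows whose course_id matches an id in courses. Walk through each enrollment:
  - enrollment 1 (Alice): course_id=NULL, no match -> dropped
  - enrollment 2 (George): course_id=5 -> matches Calculus
  - enrollment 3 (Yara): course_id=5 -> matches Calculus
  - enrollment 4 (Hank): course_id=2 -> matches Chemistry
So 1 of 4 rows is dropped.

SQL:
SELECT a.student, b.title AS course
FROM enrollments a
INNER JOIN courses b ON a.course_id = b.id

Result:
student | course   
--------+----------
George  | Calculus 
Yara    | Calculus 
Hank    | Chemistry


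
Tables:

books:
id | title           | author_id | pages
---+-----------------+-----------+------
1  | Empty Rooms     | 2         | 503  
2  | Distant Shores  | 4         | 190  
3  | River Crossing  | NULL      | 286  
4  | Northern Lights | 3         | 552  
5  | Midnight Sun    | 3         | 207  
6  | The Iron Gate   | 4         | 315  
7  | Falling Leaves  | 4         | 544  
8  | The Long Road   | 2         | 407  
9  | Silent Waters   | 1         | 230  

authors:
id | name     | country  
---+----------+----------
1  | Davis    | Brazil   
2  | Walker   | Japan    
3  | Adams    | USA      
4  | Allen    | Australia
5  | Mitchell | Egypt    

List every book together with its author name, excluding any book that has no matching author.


INNER JOIN keeps only books rows whose author_id matches an id in authors. Walk through each book:
  - book 1 (Empty Rooms): author_id=2 -> matches Walker
  - book 2 (Distant Shores): author_id=4 -> matches Allen
  - book 3 (River Crossing): author_id=NULL, no match -> dropped
  - book 4 (Northern Lights): author_id=3 -> matches Adams
  - book 5 (Midnight Sun): author_id=3 -> matches Adams
  - book 6 (The Iron Gate): author_id=4 -> matches Allen
  - book 7 (Falling Leaves): author_id=4 -> matches Allen
  - book 8 (The Long Road): author_id=2 -> matches Walker
  - book 9 (Silent Waters): author_id=1 -> matches Davis
So 1 of 9 rows is dropped.

SQL:
SELECT a.title, b.name AS author
FROM books a
INNER JOIN authors b ON a.author_id = b.id

Result:
title           | author
----------------+-------
Empty Rooms     | Walker
Distant Shores  | Allen 
Northern Lights | Adams 
Midnight Sun    | Adams 
The Iron Gate   | Allen 
Falling Leaves  | Allen 
The Long Road   | Walker
Silent Waters   | Davis 


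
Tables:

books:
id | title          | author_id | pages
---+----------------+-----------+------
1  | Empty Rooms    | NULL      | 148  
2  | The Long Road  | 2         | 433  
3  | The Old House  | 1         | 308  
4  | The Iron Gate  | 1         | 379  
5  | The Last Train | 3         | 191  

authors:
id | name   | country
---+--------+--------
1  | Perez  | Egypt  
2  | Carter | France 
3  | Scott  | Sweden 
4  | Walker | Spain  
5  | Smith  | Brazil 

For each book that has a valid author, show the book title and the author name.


INNER JOIN keeps only books rows whose author_id matches an id in authors. Walk through each book:
  - book 1 (Empty Rooms): author_id=NULL, no match -> dropped
  - book 2 (The Long Road): author_id=2 -> matches Carter
  - book 3 (The Old House): author_id=1 -> matches Perez
  - book 4 (The Iron Gate): author_id=1 -> matches Perez
  - book 5 (The Last Train): author_id=3 -> matches Scott
So 1 of 5 rows is dropped.

SQL:
SELECT a.title, b.name AS author
FROM books a
INNER JOIN authors b ON a.author_id = b.id

Result:
title          | author
---------------+-------
The Long Road  | Carter
The Old House  | Perez 
The Iron Gate  | Perez 
The Last Train | Scott 


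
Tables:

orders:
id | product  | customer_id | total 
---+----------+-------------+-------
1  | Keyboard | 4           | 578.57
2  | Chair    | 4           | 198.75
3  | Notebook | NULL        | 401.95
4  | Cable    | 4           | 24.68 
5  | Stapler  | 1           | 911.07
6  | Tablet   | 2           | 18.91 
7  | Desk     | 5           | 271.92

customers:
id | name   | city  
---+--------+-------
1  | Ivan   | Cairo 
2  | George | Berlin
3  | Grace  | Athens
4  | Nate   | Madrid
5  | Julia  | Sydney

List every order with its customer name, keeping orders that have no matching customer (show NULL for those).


LEFT JOIN keeps every row from orders (the left table); where customer_id has no match in customers, the customer columns become NULL. Walk through each order:
  - order 1 (Keyboard): customer_id=4 -> matches Nate
  - order 2 (Chair): customer_id=4 -> matches Nate
  - order 3 (Notebook): customer_id=NULL, no match -> kept with NULL
  - order 4 (Cable): customer_id=4 -> matches Nate
  - order 5 (Stapler): customer_id=1 -> matches Ivan
  - order 6 (Tablet): customer_id=2 -> matches George
  - order 7 (Desk): customer_id=5 -> matches Julia
All 7 rows appear; 1 has NULL customer.

SQL:
SELECT a.product, b.name AS customer
FROM orders a
LEFT JOIN customers b ON a.customer_id = b.id

Result:
product  | customer
---------+---------
Keyboard | Nate    
Chair    | Nate    
Notebook | NULL    
Cable    | Nate    
Stapler  | Ivan    
Tablet   | George  
Desk     | Julia   


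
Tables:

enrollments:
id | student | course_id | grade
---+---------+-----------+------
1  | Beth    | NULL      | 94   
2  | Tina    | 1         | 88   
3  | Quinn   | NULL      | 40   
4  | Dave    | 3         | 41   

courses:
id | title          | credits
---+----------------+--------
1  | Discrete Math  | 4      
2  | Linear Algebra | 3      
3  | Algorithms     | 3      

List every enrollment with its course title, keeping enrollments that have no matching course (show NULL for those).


LEFT JOIN keeps every row from enrollments (the left table); where course_id has no match in courses, the course columns become NULL. Walk through each enrollment:
  - enrollment 1 (Beth): course_id=NULL, no match -> kept with NULL
  - enrollment 2 (Tina): course_id=1 -> matches Discrete Math
  - enrollment 3 (Quinn): course_id=NULL, no match -> kept with NULL
  - enrollment 4 (Dave): course_id=3 -> matches Algorithms
All 4 rows appear; 2 have NULL course.

SQL:
SELECT a.student, b.title AS course
FROM enrollments a
LEFT JOIN courses b ON a.course_id = b.id

Result:
student | course       
--------+--------------
Beth    | NULL         
Tina    | Discrete Math
Quinn   | NULL         
Dave    | Algorithms   


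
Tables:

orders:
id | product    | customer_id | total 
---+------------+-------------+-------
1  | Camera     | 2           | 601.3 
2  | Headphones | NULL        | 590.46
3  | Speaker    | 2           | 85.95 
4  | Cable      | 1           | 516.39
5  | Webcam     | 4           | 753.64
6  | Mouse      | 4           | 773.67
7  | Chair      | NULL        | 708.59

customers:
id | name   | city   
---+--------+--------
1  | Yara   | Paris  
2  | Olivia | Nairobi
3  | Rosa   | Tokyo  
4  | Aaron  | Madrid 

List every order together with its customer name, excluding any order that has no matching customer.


INNER JOIN keeps only orders rows whose customer_id matches an id in customers. Walk through each order:
  - order 1 (Camera): customer_id=2 -> matches Olivia
  - order 2 (Headphones): customer_id=NULL, no match -> dropped
  - order 3 (Speaker): customer_id=2 -> matches Olivia
  - order 4 (Cable): customer_id=1 -> matches Yara
  - order 5 (Webcam): customer_id=4 -> matches Aaron
  - order 6 (Mouse): customer_id=4 -> matches Aaron
  - order 7 (Chair): customer_id=NULL, no match -> dropped
So 2 of 7 rows are dropped.

SQL:
SELECT a.product, b.name AS customer
FROM orders a
INNER JOIN customers b ON a.customer_id = b.id

Result:
product | customer
--------+---------
Camera  | Olivia  
Speaker | Olivia  
Cable   | Yara    
Webcam  | Aaron   
Mouse   | Aaron   


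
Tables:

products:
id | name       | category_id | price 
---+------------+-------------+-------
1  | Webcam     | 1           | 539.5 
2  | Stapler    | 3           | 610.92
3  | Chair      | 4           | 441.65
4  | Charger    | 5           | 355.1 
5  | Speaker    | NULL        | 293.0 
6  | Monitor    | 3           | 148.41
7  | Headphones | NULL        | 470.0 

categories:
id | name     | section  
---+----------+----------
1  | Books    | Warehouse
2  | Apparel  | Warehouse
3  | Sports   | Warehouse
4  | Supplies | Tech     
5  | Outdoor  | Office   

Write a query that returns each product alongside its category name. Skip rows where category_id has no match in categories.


INNER JOIN keeps only products rows whose category_id matches an id in categories. Walk through each product:
  - product 1 (Webcam): category_id=1 -> matches Books
  - product 2 (Stapler): category_id=3 -> matches Sports
  - product 3 (Chair): category_id=4 -> matches Supplies
  - product 4 (Charger): category_id=5 -> matches Outdoor
  - product 5 (Speaker): category_id=NULL, no match -> dropped
  - product 6 (Monitor): category_id=3 -> matches Sports
  - product 7 (Headphones): category_id=NULL, no match -> dropped
So 2 of 7 rows are dropped.

SQL:
SELECT a.name, b.name AS category
FROM products a
INNER JOIN categories b ON a.category_id = b.id

Result:
name    | category
--------+---------
Webcam  | Books   
Stapler | Sports  
Chair   | Supplies
Charger | Outdoor 
Monitor | Sports  


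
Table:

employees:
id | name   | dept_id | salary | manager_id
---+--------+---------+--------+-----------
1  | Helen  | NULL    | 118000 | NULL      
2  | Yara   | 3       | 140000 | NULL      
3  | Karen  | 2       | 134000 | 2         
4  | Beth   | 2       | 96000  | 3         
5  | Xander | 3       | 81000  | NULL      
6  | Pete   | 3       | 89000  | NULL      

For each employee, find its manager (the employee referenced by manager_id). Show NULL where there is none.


This is a self-join: employees is joined to a second copy of itself, matching each row's manager_id to another row's id. Use LEFT JOIN so rows with manager_id=NULL are kept.
  - employee 1 (Helen): manager_id=NULL -> NULL
  - employee 2 (Yara): manager_id=NULL -> NULL
  - employee 3 (Karen): manager_id=2 -> Yara
  - employee 4 (Beth): manager_id=3 -> Karen
  - employee 5 (Xander): manager_id=NULL -> NULL
  - employee 6 (Pete): manager_id=NULL -> NULL

SQL:
SELECT a.name AS item, b.name AS manager
FROM employees a
LEFT JOIN employees b ON a.manager_id = b.id

Result:
item   | manager
-------+--------
Helen  | NULL   
Yara   | NULL   
Karen  | Yara   
Beth   | Karen  
Xander | NULL   
Pete   | NULL   


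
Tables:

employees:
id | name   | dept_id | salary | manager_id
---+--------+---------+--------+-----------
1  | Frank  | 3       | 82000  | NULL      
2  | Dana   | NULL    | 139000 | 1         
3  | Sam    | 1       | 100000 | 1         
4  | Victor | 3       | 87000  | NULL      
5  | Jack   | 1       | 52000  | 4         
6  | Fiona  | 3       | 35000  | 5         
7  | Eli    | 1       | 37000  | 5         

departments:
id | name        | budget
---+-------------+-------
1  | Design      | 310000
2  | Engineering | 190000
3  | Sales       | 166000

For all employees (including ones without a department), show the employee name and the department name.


LEFT JOIN keeps every row from employees (the left table); where dept_id has no match in departments, the department columns become NULL. Walk through each employee:
  - employee 1 (Frank): dept_id=3 -> matches Sales
  - employee 2 (Dana): dept_id=NULL, no match -> kept with NULL
  - employee 3 (Sam): dept_id=1 -> matches Design
  - employee 4 (Victor): dept_id=3 -> matches Sales
  - employee 5 (Jack): dept_id=1 -> matches Design
  - employee 6 (Fiona): dept_id=3 -> matches Sales
  - employee 7 (Eli): dept_id=1 -> matches Design
All 7 rows appear; 1 has NULL department.

SQL:
SELECT a.name, b.name AS department
FROM employees a
LEFT JOIN departments b ON a.dept_id = b.id

Result:
name   | department
-------+-----------
Frank  | Sales     
Dana   | NULL      
Sam    | Design    
Victor | Sales     
Jack   | Design    
Fiona  | Sales     
Eli    | Design    
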